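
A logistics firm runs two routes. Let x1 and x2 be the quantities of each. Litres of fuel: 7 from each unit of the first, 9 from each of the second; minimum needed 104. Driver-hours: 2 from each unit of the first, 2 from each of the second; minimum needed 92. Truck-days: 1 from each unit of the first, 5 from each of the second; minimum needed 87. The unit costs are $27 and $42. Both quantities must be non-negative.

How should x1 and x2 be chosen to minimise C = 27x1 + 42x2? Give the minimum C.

x1 = 143/4, x2 = 41/4, minimum C = 5583/4

Extreme points and C = 27x1 + 42x2:
  (0, 46) → C = 1932
  (87, 0) → C = 2349
  (143/4, 41/4) → C = 5583/4
The feasible region is unbounded (it extends along (0, 1), (1, 0)), but C strictly increases along every unbounded feasible direction, so there is no improving ray and the minimum is attained at a vertex.

The optimum lies where 2x1 + 2x2 = 92 and x1 + 5x2 = 87.
Solving simultaneously gives x1 = 143/4, x2 = 41/4.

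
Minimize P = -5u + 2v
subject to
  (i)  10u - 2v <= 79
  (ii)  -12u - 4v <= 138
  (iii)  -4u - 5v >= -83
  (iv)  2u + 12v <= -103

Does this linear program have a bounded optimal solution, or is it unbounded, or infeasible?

Feasible corners and P = -5u + 2v:
  (5/8, -291/8) → P = -607/8
  (371/62, -297/31) → P = -3043/62
  (-311/34, -120/17) → P = 1075/34
The feasible region has finitely many vertices and no improving ray; the minimum is -607/8 at (5/8, -291/8).

bounded optimum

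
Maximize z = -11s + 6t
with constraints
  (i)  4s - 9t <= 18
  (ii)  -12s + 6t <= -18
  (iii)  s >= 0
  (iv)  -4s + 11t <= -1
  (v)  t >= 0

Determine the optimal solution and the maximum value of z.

Feasible corners and z = -11s + 6t:
  (189/8, 17/2) → z = -1671/8
  (9/2, 0) → z = -99/2
  (16/9, 5/9) → z = -146/9
  (3/2, 0) → z = -33/2

At the optimal vertex, -12s + 6t = -18 and -4s + 11t = -1.
Solving simultaneously gives s = 16/9, t = 5/9.

s = 16/9, t = 5/9, maximum z = -146/9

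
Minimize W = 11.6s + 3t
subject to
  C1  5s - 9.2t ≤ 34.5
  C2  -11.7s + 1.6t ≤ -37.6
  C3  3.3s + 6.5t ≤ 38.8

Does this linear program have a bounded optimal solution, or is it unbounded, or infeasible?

bounded optimum

Vertices and W = 11.6s + 3t:
  (7268/2491, -21565/9964) → W = 1362701/49820
  (8303/898, 1145/898) → W = 498749/4490
  (10216/2711, 10996/2711) → W = 757468/13555
The feasible region has finitely many vertices and no improving ray; the minimum is 1362701/49820 at (7268/2491, -21565/9964).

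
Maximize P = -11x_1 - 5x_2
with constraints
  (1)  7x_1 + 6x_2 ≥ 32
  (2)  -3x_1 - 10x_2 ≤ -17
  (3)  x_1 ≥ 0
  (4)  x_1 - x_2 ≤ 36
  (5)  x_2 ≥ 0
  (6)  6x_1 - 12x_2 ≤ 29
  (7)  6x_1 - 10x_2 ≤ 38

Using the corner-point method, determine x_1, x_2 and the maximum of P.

x_1 = 0, x_2 = 16/3, maximum P = -80/3

Extreme points and P = -11x_1 - 5x_2:
  (109/26, 23/52) → P = -2513/52
  (0, 16/3) → P = -80/3
  (247/48, 5/32) → P = -5509/96
  (161/2, 89/2) → P = -1108
  (83/6, 9/2) → P = -524/3
The feasible region is unbounded (it extends along (0, 1), (1, 1)), but P strictly decreases along every unbounded feasible direction, so there is no improving ray and the maximum is attained at a vertex.

At the optimal vertex, 7x_1 + 6x_2 = 32 and x_1 = 0.
Solving simultaneously gives x_1 = 0, x_2 = 16/3.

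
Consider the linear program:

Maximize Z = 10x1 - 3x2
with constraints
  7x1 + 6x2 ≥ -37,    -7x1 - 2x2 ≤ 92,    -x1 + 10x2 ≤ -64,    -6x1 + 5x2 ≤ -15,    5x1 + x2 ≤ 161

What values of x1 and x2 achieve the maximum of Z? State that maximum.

x1 = 1003/23, x2 = -1312/23, maximum Z = 13966/23

Feasible corners and Z = 10x1 - 3x2:
  (7/38, -485/76) → Z = 1595/76
  (1003/23, -1312/23) → Z = 13966/23
  (558/17, -53/17) → Z = 5739/17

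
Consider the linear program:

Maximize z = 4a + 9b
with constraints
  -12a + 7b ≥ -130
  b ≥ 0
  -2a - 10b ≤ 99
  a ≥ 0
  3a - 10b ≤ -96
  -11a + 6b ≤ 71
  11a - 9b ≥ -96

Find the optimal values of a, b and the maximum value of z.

a = 1842/31, b = 2582/31, maximum z = 30606/31

Corner points and z = 4a + 9b:
  (1972/99, 514/33) → z = 21766/99
  (1842/31, 2582/31) → z = 30606/31
  (0, 48/5) → z = 432/5
  (0, 32/3) → z = 96

At the optimal vertex, -12a + 7b = -130 and 11a - 9b = -96.
Solving simultaneously gives a = 1842/31, b = 2582/31.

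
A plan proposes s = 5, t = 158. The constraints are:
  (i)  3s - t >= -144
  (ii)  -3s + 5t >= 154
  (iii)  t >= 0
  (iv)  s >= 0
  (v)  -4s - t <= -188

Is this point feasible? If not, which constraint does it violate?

not feasible — violates (v)

Constraint (v): -4s - t = -178, which is not ≤ -188. All other constraints are satisfied.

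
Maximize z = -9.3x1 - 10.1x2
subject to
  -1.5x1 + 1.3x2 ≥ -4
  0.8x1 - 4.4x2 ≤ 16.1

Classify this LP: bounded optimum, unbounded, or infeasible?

unbounded

From the feasible point (-333/556, -2095/556), moving in the direction (-4.4, -0.8) keeps every constraint satisfied while z increases without bound.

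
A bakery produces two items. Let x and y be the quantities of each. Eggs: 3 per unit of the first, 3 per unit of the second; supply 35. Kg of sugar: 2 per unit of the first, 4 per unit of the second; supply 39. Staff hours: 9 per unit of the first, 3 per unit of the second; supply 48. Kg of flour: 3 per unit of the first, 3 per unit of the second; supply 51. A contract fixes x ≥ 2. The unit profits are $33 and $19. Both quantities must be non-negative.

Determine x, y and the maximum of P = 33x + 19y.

Extreme points and P = 33x + 19y:
  (16/3, 0) → P = 176
  (2, 0) → P = 66
  (5/2, 17/2) → P = 244
  (2, 35/4) → P = 929/4

The binding constraints are 2x + 4y = 39 and 9x + 3y = 48.
Solving simultaneously gives x = 5/2, y = 17/2.

x = 5/2, y = 17/2, maximum P = 244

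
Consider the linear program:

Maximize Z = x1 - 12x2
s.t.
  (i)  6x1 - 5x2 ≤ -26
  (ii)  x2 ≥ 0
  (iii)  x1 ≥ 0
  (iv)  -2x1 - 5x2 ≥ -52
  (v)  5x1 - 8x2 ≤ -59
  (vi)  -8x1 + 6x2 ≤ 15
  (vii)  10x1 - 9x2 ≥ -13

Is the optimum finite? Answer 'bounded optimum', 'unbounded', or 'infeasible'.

infeasible

The boundaries -8x1 + 6x2 = 15 and 10x1 - 9x2 = -13 meet at (-19/4, -23/6), but that point violates 6x1 - 5x2 ≤ -26. Every candidate vertex is excluded by some other constraint, so the feasible region is empty.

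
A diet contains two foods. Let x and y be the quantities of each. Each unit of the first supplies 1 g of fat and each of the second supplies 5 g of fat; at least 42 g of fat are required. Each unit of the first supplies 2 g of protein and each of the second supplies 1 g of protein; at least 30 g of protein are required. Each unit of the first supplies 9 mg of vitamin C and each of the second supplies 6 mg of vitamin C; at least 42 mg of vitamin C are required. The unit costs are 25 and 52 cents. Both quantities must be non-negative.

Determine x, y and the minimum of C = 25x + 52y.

x = 12, y = 6, minimum C = 612

Vertices and C = 25x + 52y:
  (0, 30) → C = 1560
  (42, 0) → C = 1050
  (12, 6) → C = 612
The feasible region is unbounded (it extends along (0, 1), (1, 0)), but C strictly increases along every unbounded feasible direction, so there is no improving ray and the minimum is attained at a vertex.

The binding constraints are x + 5y = 42 and 2x + y = 30.
Solving simultaneously gives x = 12, y = 6.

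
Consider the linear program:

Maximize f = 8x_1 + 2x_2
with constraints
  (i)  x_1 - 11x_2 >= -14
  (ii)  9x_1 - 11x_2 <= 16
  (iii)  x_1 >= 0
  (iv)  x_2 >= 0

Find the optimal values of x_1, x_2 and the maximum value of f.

Feasible corners and f = 8x_1 + 2x_2:
  (15/4, 71/44) → f = 731/22
  (0, 14/11) → f = 28/11
  (16/9, 0) → f = 128/9
  (0, 0) → f = 0

At the optimal vertex, x_1 - 11x_2 = -14 and 9x_1 - 11x_2 = 16.
Solving simultaneously gives x_1 = 15/4, x_2 = 71/44.

x_1 = 15/4, x_2 = 71/44, maximum f = 731/22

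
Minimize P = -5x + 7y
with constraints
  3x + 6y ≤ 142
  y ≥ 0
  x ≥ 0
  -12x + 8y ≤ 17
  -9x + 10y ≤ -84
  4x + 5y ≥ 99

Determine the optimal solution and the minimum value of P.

x = 142/3, y = 0, minimum P = -710/3

Extreme points and P = -5x + 7y:
  (142/3, 0) → P = -710/3
  (481/21, 171/14) → P = -1219/42
  (99/4, 0) → P = -495/4
  (282/17, 111/17) → P = -633/17

The binding constraints are 3x + 6y = 142 and y = 0.
Solving simultaneously gives x = 142/3, y = 0.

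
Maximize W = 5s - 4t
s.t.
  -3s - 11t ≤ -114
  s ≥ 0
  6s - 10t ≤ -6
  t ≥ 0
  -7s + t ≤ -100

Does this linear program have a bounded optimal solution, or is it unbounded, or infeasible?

From the feasible point (503/32, 321/32), moving in the direction (10, 6) keeps every constraint satisfied while W increases without bound.

unbounded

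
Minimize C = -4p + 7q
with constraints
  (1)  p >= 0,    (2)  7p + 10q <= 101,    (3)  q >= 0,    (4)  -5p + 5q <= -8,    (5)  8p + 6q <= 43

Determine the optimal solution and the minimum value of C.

p = 43/8, q = 0, minimum C = -43/2

Extreme points and C = -4p + 7q:
  (8/5, 0) → C = -32/5
  (43/8, 0) → C = -43/2
  (263/70, 151/70) → C = 1/14

At the optimal vertex, q = 0 and 8p + 6q = 43.
Solving simultaneously gives p = 43/8, q = 0.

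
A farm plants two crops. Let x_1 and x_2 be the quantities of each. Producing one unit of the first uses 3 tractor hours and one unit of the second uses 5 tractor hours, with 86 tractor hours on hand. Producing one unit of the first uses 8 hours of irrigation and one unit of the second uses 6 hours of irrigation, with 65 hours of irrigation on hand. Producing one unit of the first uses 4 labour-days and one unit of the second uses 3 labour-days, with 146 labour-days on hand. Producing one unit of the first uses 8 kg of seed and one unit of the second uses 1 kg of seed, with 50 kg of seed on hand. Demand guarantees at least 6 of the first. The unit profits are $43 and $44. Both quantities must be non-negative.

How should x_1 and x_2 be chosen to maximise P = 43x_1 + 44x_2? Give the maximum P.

x_1 = 6, x_2 = 2, maximum P = 346

Vertices and P = 43x_1 + 44x_2:
  (25/4, 0) → P = 1075/4
  (6, 0) → P = 258
  (6, 2) → P = 346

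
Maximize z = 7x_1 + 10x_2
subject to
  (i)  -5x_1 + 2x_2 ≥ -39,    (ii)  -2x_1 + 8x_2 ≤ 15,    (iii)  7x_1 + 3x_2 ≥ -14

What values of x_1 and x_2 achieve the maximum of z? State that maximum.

Vertices and z = 7x_1 + 10x_2:
  (19/2, 17/4) → z = 109
  (89/29, -343/29) → z = -2807/29
  (-157/62, 77/62) → z = -329/62

The binding constraints are -5x_1 + 2x_2 = -39 and -2x_1 + 8x_2 = 15.
Solving simultaneously gives x_1 = 19/2, x_2 = 17/4.

x_1 = 19/2, x_2 = 17/4, maximum z = 109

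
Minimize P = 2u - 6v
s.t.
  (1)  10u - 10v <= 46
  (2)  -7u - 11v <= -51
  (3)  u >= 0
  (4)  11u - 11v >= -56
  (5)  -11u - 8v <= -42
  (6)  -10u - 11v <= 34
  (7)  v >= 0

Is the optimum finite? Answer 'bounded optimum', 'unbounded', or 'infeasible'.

From the feasible point (254/45, 47/45), moving in the direction (10, 10) keeps every constraint satisfied while P decreases without bound.

unbounded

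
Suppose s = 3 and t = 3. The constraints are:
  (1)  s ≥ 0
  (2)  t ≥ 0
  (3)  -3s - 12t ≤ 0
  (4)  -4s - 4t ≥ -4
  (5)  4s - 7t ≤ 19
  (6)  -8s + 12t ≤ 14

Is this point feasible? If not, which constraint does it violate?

Constraint (4): -4s - 4t = -24, which is not ≥ -4. All other constraints are satisfied.

not feasible — violates (4)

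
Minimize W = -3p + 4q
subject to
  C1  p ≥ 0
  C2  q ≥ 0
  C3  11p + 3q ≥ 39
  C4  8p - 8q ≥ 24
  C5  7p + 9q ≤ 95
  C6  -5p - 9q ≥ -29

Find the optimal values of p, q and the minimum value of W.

Corner points and W = -3p + 4q:
  (39/11, 0) → W = -117/11
  (29/5, 0) → W = -87/5
  (24/7, 3/7) → W = -60/7
  (4, 1) → W = -8

At the optimal vertex, q = 0 and -5p - 9q = -29.
Solving simultaneously gives p = 29/5, q = 0.

p = 29/5, q = 0, minimum W = -87/5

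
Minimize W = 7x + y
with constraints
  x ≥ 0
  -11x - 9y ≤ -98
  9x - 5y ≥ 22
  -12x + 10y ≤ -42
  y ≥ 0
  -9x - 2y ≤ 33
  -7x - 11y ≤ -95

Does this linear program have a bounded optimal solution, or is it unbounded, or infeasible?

bounded optimum

Feasible corners and W = 7x + y:
  (706/101, 423/101) → W = 5365/101
  (95/7, 0) → W = 95
The feasible region has finitely many vertices and no improving ray; the minimum is 5365/101 at (706/101, 423/101).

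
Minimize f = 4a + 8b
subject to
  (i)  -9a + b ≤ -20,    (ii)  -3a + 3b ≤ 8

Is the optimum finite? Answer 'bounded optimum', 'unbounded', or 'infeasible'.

unbounded

From the feasible point (17/6, 11/2), moving in the direction (-1, -9) keeps every constraint satisfied while f decreases without bound.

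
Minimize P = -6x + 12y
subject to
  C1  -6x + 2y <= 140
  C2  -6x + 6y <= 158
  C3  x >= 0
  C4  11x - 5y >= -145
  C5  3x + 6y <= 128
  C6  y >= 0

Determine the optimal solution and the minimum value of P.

Vertices and P = -6x + 12y:
  (0, 64/3) → P = 256
  (0, 0) → P = 0
  (128/3, 0) → P = -256

The optimum lies where 3x + 6y = 128 and y = 0.
Solving simultaneously gives x = 128/3, y = 0.

x = 128/3, y = 0, minimum P = -256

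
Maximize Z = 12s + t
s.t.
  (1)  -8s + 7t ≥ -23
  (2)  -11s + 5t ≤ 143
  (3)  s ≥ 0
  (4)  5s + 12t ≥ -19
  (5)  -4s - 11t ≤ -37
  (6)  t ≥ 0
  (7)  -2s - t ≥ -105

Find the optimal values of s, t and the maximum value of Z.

Corner points and Z = 12s + t:
  (128/29, 51/29) → Z = 1587/29
  (379/11, 397/11) → Z = 4945/11
  (0, 143/5) → Z = 143/5
  (382/21, 1441/21) → Z = 6025/21
  (0, 37/11) → Z = 37/11

At the optimal vertex, -8s + 7t = -23 and -2s - t = -105.
Solving simultaneously gives s = 379/11, t = 397/11.

s = 379/11, t = 397/11, maximum Z = 4945/11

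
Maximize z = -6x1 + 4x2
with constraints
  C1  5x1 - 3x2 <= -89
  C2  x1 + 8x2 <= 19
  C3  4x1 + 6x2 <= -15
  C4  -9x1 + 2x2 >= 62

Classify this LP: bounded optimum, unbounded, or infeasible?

From the feasible point (-655/43, 184/43), moving in the direction (-8, 1) keeps every constraint satisfied while z increases without bound.

unbounded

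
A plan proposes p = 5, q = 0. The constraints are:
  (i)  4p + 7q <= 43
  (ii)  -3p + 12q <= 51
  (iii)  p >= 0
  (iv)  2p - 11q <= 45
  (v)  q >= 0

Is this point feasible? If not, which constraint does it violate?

(i): 20 ≤ 43 ✓
(ii): -15 ≤ 51 ✓
(iii): 5 ≥ 0 ✓
(iv): 10 ≤ 45 ✓
(v): 0 ≥ 0 ✓

feasible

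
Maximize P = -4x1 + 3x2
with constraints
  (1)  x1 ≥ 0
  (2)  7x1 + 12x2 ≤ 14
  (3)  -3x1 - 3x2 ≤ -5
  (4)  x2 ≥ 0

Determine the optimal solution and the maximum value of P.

Corner points and P = -4x1 + 3x2:
  (6/5, 7/15) → P = -17/5
  (2, 0) → P = -8
  (5/3, 0) → P = -20/3

The optimum lies where 7x1 + 12x2 = 14 and -3x1 - 3x2 = -5.
Solving simultaneously gives x1 = 6/5, x2 = 7/15.

x1 = 6/5, x2 = 7/15, maximum P = -17/5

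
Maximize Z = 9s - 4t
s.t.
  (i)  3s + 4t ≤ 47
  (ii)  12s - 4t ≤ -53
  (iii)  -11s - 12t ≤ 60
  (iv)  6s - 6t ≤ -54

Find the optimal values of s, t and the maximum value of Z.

The binding constraints are 12s - 4t = -53 and 6s - 6t = -54.
Solving simultaneously gives s = -17/8, t = 55/8.

s = -17/8, t = 55/8, maximum Z = -373/8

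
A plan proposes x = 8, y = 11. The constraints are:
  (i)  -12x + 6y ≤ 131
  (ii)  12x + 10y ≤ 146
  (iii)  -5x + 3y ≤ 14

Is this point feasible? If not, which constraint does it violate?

not feasible — violates (ii)

Constraint (ii): 12x + 10y = 206, which is not ≤ 146. All other constraints are satisfied.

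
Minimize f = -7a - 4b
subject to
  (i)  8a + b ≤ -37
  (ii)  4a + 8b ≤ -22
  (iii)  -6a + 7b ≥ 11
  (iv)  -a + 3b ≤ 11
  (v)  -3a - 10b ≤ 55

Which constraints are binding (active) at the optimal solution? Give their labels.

Corner points and f = -7a - 4b:
  (-137/30, -7/15) → f = 203/6
  (-135/31, -67/31) → f = 1213/31
  (-77/10, 11/10) → f = 99/2
  (-55/9, -11/3) → f = 517/9
  (-275/19, -22/19) → f = 2013/19

The minimum is at (-137/30, -7/15). Substituting into each constraint, equality holds for (i) and (ii); the remaining constraints have slack.

(i) and (ii)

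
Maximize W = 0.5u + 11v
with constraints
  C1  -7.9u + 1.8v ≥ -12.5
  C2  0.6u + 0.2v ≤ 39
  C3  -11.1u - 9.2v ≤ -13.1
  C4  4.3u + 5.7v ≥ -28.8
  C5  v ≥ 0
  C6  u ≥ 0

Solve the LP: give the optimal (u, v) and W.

u = 0, v = 195, maximum W = 2145

Corner points and W = 0.5u + 11v:
  (3635/133, 15030/133) → W = 334295/266
  (125/79, 0) → W = 125/158
  (0, 195) → W = 2145
  (131/111, 0) → W = 131/222
  (0, 131/92) → W = 1441/92

The binding constraints are 0.6u + 0.2v = 39 and u = 0.
Solving simultaneously gives u = 0, v = 195.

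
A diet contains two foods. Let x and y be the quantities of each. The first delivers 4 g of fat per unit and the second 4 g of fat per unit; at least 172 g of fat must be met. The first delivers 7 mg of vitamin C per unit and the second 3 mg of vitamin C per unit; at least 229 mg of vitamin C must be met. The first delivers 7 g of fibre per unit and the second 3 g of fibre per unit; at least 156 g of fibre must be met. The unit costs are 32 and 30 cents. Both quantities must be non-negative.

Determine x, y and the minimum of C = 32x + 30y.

Feasible corners and C = 32x + 30y:
  (0, 229/3) → C = 2290
  (43, 0) → C = 1376
  (25, 18) → C = 1340
The feasible region is unbounded (it extends along (0, 1), (1, 0)), but C strictly increases along every unbounded feasible direction, so there is no improving ray and the minimum is attained at a vertex.

x = 25, y = 18, minimum C = 1340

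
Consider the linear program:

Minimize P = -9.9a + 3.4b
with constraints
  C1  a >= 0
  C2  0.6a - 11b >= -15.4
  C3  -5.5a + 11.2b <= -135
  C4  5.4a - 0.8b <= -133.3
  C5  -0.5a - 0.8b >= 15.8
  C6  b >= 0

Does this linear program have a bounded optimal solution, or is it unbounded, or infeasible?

The boundaries -0.5a - 0.8b = 15.8 and b = 0 meet at (-31.6, 0), but that point violates a ≥ 0. Every candidate vertex is excluded by some other constraint, so the feasible region is empty.

infeasible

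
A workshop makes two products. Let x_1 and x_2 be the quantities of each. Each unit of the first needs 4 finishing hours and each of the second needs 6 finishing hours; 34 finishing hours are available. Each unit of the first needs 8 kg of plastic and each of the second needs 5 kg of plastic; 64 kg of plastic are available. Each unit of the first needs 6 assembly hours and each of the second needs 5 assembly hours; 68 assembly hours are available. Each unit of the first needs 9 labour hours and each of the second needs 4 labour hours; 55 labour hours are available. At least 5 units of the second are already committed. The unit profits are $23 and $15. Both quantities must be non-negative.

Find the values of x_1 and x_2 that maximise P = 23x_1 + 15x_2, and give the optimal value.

x_1 = 1, x_2 = 5, maximum P = 98

Corner points and P = 23x_1 + 15x_2:
  (0, 17/3) → P = 85
  (0, 5) → P = 75
  (1, 5) → P = 98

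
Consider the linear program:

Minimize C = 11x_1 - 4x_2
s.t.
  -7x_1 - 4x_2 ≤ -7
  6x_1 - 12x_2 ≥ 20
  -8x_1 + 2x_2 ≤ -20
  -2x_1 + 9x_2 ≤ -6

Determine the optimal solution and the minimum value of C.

Feasible corners and C = 11x_1 - 4x_2:
  (47/23, -42/23) → C = 685/23
  (50/21, -10/21) → C = 590/21
  (18/5, 2/15) → C = 586/15
The feasible region is unbounded (it extends along (4, -7), (9, 2)), but C strictly increases along every unbounded feasible direction, so there is no improving ray and the minimum is attained at a vertex.

The binding constraints are 6x_1 - 12x_2 = 20 and -8x_1 + 2x_2 = -20.
Solving simultaneously gives x_1 = 50/21, x_2 = -10/21.

x_1 = 50/21, x_2 = -10/21, minimum C = 590/21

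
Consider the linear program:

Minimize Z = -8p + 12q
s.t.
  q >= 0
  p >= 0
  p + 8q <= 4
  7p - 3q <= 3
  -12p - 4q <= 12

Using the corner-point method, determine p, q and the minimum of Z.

p = 3/7, q = 0, minimum Z = -24/7

Feasible corners and Z = -8p + 12q:
  (0, 0) → Z = 0
  (3/7, 0) → Z = -24/7
  (0, 1/2) → Z = 6
  (36/59, 25/59) → Z = 12/59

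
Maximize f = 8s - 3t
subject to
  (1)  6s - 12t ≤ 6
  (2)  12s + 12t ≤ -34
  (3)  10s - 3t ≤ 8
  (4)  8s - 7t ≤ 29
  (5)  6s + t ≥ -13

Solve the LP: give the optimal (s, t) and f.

Extreme points and f = 8s - 3t:
  (-14/9, -23/18) → f = -155/18
  (-25/13, -19/13) → f = -11
  (-61/30, -4/5) → f = -208/15

s = -14/9, t = -23/18, maximum f = -155/18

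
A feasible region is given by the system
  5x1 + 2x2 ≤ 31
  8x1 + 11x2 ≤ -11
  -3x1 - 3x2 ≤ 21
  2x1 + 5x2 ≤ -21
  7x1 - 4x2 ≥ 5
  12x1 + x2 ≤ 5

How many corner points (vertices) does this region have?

4

The feasible vertices (each the meet of two boundaries and inside every other half-plane) are:
  (-23/11, -54/11)
  (12/11, -89/11)
  (-59/43, -157/43)
  (23/29, -131/29)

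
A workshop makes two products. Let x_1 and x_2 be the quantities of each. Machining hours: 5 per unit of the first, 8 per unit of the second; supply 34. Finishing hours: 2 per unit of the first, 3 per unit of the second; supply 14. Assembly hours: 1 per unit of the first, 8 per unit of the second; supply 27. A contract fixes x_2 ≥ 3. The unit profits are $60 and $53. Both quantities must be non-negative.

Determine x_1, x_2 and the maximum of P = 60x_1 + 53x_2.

Extreme points and P = 60x_1 + 53x_2:
  (0, 27/8) → P = 1431/8
  (0, 3) → P = 159
  (7/4, 101/32) → P = 8713/32
  (2, 3) → P = 279

x_1 = 2, x_2 = 3, maximum P = 279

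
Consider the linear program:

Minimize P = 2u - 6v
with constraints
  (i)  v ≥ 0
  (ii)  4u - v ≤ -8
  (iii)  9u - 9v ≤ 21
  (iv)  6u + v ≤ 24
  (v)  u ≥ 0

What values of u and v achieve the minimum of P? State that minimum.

u = 0, v = 24, minimum P = -144

Extreme points and P = 2u - 6v:
  (8/5, 72/5) → P = -416/5
  (0, 8) → P = -48
  (0, 24) → P = -144

At the optimal vertex, 6u + v = 24 and u = 0.
Solving simultaneously gives u = 0, v = 24.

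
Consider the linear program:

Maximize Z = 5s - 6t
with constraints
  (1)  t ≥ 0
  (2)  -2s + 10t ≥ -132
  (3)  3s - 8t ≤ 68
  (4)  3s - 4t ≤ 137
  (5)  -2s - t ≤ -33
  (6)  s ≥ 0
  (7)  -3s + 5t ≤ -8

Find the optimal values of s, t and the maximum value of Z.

s = 653/3, t = 129, maximum Z = 943/3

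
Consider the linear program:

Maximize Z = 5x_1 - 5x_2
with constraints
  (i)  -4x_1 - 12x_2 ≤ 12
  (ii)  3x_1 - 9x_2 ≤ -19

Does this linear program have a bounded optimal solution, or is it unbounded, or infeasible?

unbounded

From the feasible point (-14/3, 5/9), moving in the direction (9, 3) keeps every constraint satisfied while Z increases without bound.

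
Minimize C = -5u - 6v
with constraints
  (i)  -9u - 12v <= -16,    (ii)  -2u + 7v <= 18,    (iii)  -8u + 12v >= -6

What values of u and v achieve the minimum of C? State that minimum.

u = 129/16, v = 39/8, minimum C = -1113/16

Feasible corners and C = -5u - 6v:
  (-104/87, 194/87) → C = -644/87
  (22/17, 37/102) → C = -147/17
  (129/16, 39/8) → C = -1113/16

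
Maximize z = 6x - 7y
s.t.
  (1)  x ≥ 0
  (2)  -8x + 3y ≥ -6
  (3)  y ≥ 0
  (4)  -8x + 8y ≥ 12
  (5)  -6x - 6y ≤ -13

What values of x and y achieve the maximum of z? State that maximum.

Feasible corners and z = 6x - 7y:
  (0, 13/6) → z = -91/6
  (21/10, 18/5) → z = -63/5
  (1/3, 11/6) → z = -65/6
The feasible region is unbounded (it extends along (0, 1), (3, 8)), but z strictly decreases along every unbounded feasible direction, so there is no improving ray and the maximum is attained at a vertex.

x = 1/3, y = 11/6, maximum z = -65/6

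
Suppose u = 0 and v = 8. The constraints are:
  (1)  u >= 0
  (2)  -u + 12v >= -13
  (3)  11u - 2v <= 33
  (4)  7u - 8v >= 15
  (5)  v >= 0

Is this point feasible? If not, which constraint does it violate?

Constraint (4): 7u - 8v = -64, which is not ≥ 15. All other constraints are satisfied.

not feasible — violates (4)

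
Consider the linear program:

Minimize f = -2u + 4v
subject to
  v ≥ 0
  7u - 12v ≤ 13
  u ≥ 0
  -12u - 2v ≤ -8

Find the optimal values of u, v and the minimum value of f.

Feasible corners and f = -2u + 4v:
  (13/7, 0) → f = -26/7
  (2/3, 0) → f = -4/3
  (0, 4) → f = 16
The feasible region is unbounded (it extends along (0, 1), (12, 7)), but f strictly increases along every unbounded feasible direction, so there is no improving ray and the minimum is attained at a vertex.

At the optimal vertex, v = 0 and 7u - 12v = 13.
Solving simultaneously gives u = 13/7, v = 0.

u = 13/7, v = 0, minimum f = -26/7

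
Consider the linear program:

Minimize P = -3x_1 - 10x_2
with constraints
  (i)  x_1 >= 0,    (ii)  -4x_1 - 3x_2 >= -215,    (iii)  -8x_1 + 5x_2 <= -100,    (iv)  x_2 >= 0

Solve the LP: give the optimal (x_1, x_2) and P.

Extreme points and P = -3x_1 - 10x_2:
  (125/4, 30) → P = -1575/4
  (215/4, 0) → P = -645/4
  (25/2, 0) → P = -75/2

At the optimal vertex, -4x_1 - 3x_2 = -215 and -8x_1 + 5x_2 = -100.
Solving simultaneously gives x_1 = 125/4, x_2 = 30.

x_1 = 125/4, x_2 = 30, minimum P = -1575/4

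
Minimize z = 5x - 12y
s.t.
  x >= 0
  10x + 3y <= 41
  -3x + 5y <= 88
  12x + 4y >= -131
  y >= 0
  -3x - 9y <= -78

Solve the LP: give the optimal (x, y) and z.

Feasible corners and z = 5x - 12y:
  (0, 41/3) → z = -164
  (0, 26/3) → z = -104
  (5/3, 73/9) → z = -89

The optimum lies where x = 0 and 10x + 3y = 41.
Solving simultaneously gives x = 0, y = 41/3.

x = 0, y = 41/3, minimum z = -164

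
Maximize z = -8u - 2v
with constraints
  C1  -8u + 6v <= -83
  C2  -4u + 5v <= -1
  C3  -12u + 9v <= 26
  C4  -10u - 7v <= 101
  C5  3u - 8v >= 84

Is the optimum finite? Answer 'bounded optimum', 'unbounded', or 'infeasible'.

Corner points and z = -8u - 2v:
  (-25/116, -819/58) → z = 869/29
  (80/23, -423/46) → z = -217/23
The feasible region has finitely many vertices and no improving ray; the maximum is 869/29 at (-25/116, -819/58).

bounded optimum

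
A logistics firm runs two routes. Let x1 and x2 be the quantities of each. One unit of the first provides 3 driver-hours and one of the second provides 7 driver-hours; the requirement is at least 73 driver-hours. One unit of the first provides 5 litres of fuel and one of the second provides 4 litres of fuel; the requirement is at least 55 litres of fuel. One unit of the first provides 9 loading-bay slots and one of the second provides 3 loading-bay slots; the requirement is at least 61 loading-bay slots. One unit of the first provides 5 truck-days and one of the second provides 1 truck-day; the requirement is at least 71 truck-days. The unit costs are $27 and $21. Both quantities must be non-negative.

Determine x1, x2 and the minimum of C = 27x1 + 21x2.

x1 = 53/4, x2 = 19/4, minimum C = 915/2

Feasible corners and C = 27x1 + 21x2:
  (0, 71) → C = 1491
  (73/3, 0) → C = 657
  (53/4, 19/4) → C = 915/2
The feasible region is unbounded (it extends along (0, 1), (1, 0)), but C strictly increases along every unbounded feasible direction, so there is no improving ray and the minimum is attained at a vertex.

The binding constraints are 3x1 + 7x2 = 73 and 5x1 + x2 = 71.
Solving simultaneously gives x1 = 53/4, x2 = 19/4.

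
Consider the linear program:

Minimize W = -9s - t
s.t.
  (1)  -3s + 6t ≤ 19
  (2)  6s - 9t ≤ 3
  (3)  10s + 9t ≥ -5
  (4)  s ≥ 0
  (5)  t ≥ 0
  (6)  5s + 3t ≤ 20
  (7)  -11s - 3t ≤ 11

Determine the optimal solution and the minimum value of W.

s = 3, t = 5/3, minimum W = -86/3

Feasible corners and W = -9s - t:
  (0, 19/6) → W = -19/6
  (21/13, 155/39) → W = -722/39
  (1/2, 0) → W = -9/2
  (3, 5/3) → W = -86/3
  (0, 0) → W = 0

The binding constraints are 6s - 9t = 3 and 5s + 3t = 20.
Solving simultaneously gives s = 3, t = 5/3.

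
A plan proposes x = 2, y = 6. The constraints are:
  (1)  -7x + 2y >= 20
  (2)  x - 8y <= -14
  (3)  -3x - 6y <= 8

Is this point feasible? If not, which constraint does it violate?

Constraint (1): -7x + 2y = -2, which is not ≥ 20. All other constraints are satisfied.

not feasible — violates (1)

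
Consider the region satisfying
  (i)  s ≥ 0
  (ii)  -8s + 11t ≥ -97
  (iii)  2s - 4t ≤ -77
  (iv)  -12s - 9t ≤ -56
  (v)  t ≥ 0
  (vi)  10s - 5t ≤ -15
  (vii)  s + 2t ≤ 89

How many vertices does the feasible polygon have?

4

Pairwise boundary intersections that survive every other constraint:
  (0, 77/4)
  (0, 89/2)
  (65/6, 74/3)
  (83/5, 181/5)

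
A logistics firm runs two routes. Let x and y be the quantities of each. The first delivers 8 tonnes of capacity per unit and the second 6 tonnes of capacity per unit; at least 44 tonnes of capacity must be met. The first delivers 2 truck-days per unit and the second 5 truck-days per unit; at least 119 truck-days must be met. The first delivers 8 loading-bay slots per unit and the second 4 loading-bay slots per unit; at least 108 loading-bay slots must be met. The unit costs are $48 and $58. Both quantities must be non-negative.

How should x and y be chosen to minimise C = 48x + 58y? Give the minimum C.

Extreme points and C = 48x + 58y:
  (0, 27) → C = 1566
  (119/2, 0) → C = 2856
  (2, 23) → C = 1430
The feasible region is unbounded (it extends along (0, 1), (1, 0)), but C strictly increases along every unbounded feasible direction, so there is no improving ray and the minimum is attained at a vertex.

x = 2, y = 23, minimum C = 1430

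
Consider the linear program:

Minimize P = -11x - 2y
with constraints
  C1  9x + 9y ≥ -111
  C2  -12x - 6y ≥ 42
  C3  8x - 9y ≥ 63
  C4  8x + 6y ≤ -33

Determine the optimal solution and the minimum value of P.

Corner points and P = -11x - 2y:
  (16/3, -53/3) → P = -70/3
  (-48/17, -485/51) → P = 2554/51
  (0, -7) → P = 14

The optimum lies where 9x + 9y = -111 and -12x - 6y = 42.
Solving simultaneously gives x = 16/3, y = -53/3.

x = 16/3, y = -53/3, minimum P = -70/3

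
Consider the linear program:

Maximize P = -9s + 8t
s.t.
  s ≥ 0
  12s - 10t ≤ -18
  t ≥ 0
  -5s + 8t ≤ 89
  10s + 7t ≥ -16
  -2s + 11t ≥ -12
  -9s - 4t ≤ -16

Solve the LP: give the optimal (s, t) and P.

s = 0, t = 89/8, maximum P = 89

Feasible corners and P = -9s + 8t:
  (0, 89/8) → P = 89
  (0, 4) → P = 32
  (373/23, 489/23) → P = 555/23
  (44/69, 59/23) → P = 340/23

The binding constraints are s = 0 and -5s + 8t = 89.
Solving simultaneously gives s = 0, t = 89/8.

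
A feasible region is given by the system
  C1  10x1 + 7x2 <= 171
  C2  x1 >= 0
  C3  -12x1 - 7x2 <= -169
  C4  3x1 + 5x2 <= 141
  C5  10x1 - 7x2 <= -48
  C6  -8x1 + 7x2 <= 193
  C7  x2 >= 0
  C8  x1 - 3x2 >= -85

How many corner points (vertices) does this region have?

Pairwise boundary intersections that survive every other constraint:
  (0, 171/7)
  (123/20, 219/14)
  (0, 169/7)
  (11/2, 103/7)

4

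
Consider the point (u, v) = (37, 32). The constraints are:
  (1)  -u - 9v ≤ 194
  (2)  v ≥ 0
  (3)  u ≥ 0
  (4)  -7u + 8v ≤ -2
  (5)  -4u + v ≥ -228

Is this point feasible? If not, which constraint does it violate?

(1): -325 ≤ 194 ✓
(2): 32 ≥ 0 ✓
(3): 37 ≥ 0 ✓
(4): -3 ≤ -2 ✓
(5): -116 ≥ -228 ✓

feasible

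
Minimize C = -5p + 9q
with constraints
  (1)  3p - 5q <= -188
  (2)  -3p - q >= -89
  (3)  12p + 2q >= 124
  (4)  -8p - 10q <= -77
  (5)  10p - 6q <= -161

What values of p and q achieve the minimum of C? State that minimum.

Corner points and C = -5p + 9q:
  (122/33, 438/11) → C = 11216/33
  (323/32, 1397/32) → C = 5479/16
  (-9, 116) → C = 1089
  (373/28, 1373/28) → C = 2623/7

p = 122/33, q = 438/11, minimum C = 11216/33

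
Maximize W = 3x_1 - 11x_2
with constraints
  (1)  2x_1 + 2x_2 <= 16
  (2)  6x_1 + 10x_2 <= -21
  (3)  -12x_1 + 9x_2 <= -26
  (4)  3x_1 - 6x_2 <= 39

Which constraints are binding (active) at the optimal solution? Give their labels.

(3) and (4)

Feasible corners and W = 3x_1 - 11x_2:
  (71/174, -68/29) → W = 1567/58
  (4, -9/2) → W = 123/2
  (-13/3, -26/3) → W = 247/3

The maximum is at (-13/3, -26/3). Substituting into each constraint, equality holds for (3) and (4); the remaining constraints have slack.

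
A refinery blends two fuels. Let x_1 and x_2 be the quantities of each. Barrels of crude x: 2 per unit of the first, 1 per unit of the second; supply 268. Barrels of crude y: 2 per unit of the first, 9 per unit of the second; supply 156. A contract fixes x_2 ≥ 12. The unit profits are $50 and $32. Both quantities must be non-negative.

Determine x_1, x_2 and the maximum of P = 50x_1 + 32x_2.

x_1 = 24, x_2 = 12, maximum P = 1584

Corner points and P = 50x_1 + 32x_2:
  (0, 52/3) → P = 1664/3
  (0, 12) → P = 384
  (24, 12) → P = 1584

At the optimal vertex, 2x_1 + 9x_2 = 156 and x_2 = 12.
Solving simultaneously gives x_1 = 24, x_2 = 12.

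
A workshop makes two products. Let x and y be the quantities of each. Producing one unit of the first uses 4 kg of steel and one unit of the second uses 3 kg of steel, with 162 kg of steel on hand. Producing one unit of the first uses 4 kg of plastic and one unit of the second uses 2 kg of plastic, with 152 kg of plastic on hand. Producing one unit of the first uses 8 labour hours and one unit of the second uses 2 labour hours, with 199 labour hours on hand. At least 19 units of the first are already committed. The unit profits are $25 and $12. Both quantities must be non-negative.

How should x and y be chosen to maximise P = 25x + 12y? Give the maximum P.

x = 19, y = 47/2, maximum P = 757

Feasible corners and P = 25x + 12y:
  (199/8, 0) → P = 4975/8
  (19, 0) → P = 475
  (19, 47/2) → P = 757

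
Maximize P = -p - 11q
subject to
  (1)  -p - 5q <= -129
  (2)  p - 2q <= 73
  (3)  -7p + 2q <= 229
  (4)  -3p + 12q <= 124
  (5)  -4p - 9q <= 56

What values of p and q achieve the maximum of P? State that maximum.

p = 89, q = 8, maximum P = -177

Vertices and P = -p - 11q:
  (89, 8) → P = -177
  (928/27, 511/27) → P = -2183/9
  (562/3, 343/6) → P = -4897/6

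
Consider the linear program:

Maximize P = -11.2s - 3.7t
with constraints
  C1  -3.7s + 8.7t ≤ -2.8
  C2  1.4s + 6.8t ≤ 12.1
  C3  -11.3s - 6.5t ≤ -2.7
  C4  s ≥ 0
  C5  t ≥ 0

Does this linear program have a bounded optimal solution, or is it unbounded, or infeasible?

bounded optimum

Extreme points and P = -11.2s - 3.7t:
  (12431/3734, 4085/3734) → P = -1543417/37340
  (28/37, 0) → P = -1568/185
  (121/14, 0) → P = -96.8
The feasible region has finitely many vertices and no improving ray; the maximum is -1568/185 at (28/37, 0).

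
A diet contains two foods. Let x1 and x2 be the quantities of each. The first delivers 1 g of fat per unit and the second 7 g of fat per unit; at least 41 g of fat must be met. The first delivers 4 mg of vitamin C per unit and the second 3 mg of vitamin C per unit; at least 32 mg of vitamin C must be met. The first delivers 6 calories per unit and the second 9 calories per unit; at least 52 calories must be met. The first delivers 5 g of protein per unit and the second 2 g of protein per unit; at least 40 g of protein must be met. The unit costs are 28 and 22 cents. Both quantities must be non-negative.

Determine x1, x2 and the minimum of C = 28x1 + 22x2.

x1 = 6, x2 = 5, minimum C = 278

Vertices and C = 28x1 + 22x2:
  (0, 20) → C = 440
  (41, 0) → C = 1148
  (6, 5) → C = 278
The feasible region is unbounded (it extends along (0, 1), (1, 0)), but C strictly increases along every unbounded feasible direction, so there is no improving ray and the minimum is attained at a vertex.

The binding constraints are x1 + 7x2 = 41 and 5x1 + 2x2 = 40.
Solving simultaneously gives x1 = 6, x2 = 5.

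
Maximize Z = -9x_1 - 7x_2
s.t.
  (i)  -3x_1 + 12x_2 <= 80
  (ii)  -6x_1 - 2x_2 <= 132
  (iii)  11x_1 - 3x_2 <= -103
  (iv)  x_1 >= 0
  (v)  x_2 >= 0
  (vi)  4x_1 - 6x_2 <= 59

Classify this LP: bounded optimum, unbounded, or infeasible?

The boundaries -3x_1 + 12x_2 = 80 and -6x_1 - 2x_2 = 132 meet at (-872/39, 14/13), but that point violates x_1 ≥ 0. Every candidate vertex is excluded by some other constraint, so the feasible region is empty.

infeasible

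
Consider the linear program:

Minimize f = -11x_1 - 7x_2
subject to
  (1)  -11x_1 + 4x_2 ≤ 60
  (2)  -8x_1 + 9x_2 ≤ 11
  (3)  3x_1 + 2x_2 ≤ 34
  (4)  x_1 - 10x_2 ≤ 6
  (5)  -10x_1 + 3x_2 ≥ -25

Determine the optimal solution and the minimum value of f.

Feasible corners and f = -11x_1 - 7x_2:
  (-164/71, -59/71) → f = 2217/71
  (43/11, 155/33) → f = -2504/33
  (232/97, -35/97) → f = -2307/97

The optimum lies where -8x_1 + 9x_2 = 11 and -10x_1 + 3x_2 = -25.
Solving simultaneously gives x_1 = 43/11, x_2 = 155/33.

x_1 = 43/11, x_2 = 155/33, minimum f = -2504/33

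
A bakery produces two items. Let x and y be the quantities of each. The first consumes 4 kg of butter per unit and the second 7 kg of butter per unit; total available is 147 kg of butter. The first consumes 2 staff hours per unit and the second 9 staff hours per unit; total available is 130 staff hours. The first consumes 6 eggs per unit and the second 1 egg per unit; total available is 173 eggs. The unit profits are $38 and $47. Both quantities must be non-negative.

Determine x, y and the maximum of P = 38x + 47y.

x = 28, y = 5, maximum P = 1299

Feasible corners and P = 38x + 47y:
  (0, 0) → P = 0
  (0, 130/9) → P = 6110/9
  (173/6, 0) → P = 3287/3
  (413/22, 113/11) → P = 13158/11
  (28, 5) → P = 1299

At the optimal vertex, 4x + 7y = 147 and 6x + y = 173.
Solving simultaneously gives x = 28, y = 5.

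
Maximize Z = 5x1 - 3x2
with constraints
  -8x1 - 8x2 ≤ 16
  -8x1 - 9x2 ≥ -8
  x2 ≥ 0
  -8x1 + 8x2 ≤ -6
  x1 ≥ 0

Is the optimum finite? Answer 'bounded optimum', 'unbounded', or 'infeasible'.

Vertices and Z = 5x1 - 3x2:
  (1, 0) → Z = 5
  (59/68, 2/17) → Z = 271/68
  (3/4, 0) → Z = 15/4
The feasible region has finitely many vertices and no improving ray; the maximum is 5 at (1, 0).

bounded optimum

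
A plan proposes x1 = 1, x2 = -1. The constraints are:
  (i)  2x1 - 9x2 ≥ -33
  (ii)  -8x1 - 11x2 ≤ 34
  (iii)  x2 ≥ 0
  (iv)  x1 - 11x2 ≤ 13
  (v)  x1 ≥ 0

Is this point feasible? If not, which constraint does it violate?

Constraint (iii): x2 = -1, which is not ≥ 0. All other constraints are satisfied.

not feasible — violates (iii)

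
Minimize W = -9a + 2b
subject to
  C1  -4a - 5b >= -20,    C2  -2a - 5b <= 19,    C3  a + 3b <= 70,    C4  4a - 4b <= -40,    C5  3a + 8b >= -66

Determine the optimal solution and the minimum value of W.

a = -10/3, b = 20/3, minimum W = 130/3

Corner points and W = -9a + 2b:
  (-290/7, 260/7) → W = 3130/7
  (-10/3, 20/3) → W = 130/3
  (-407, 159) → W = 3981
  (-69/7, 1/7) → W = 89

The optimum lies where -4a - 5b = -20 and 4a - 4b = -40.
Solving simultaneously gives a = -10/3, b = 20/3.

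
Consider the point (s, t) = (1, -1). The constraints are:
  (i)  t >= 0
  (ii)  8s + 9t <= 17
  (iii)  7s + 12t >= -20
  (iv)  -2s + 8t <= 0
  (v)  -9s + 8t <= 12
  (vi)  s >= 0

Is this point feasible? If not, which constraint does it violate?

Constraint (i): t = -1, which is not ≥ 0. All other constraints are satisfied.

not feasible — violates (i)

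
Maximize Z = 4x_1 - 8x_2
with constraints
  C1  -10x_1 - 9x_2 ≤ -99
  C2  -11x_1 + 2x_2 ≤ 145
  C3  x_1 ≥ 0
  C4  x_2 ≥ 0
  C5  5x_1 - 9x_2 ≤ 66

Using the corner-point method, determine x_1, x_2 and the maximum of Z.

x_1 = 66/5, x_2 = 0, maximum Z = 264/5

Vertices and Z = 4x_1 - 8x_2:
  (0, 11) → Z = -88
  (99/10, 0) → Z = 198/5
  (0, 145/2) → Z = -580
  (66/5, 0) → Z = 264/5
The feasible region is unbounded (it extends along (9, 5), (2, 11)), but Z strictly decreases along every unbounded feasible direction, so there is no improving ray and the maximum is attained at a vertex.

The optimum lies where x_2 = 0 and 5x_1 - 9x_2 = 66.
Solving simultaneously gives x_1 = 66/5, x_2 = 0.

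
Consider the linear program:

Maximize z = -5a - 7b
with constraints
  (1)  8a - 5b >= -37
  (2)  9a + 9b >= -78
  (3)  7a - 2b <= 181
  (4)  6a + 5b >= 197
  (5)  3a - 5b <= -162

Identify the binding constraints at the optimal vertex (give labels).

Vertices and z = -5a - 7b:
  (979/19, 1707/19) → z = -16844/19
  (25, 237/5) → z = -2284/5
  (1229/29, 1677/29) → z = -17884/29

The maximum is at (25, 237/5). Substituting into each constraint, equality holds for (1) and (5); the remaining constraints have slack.

(1) and (5)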